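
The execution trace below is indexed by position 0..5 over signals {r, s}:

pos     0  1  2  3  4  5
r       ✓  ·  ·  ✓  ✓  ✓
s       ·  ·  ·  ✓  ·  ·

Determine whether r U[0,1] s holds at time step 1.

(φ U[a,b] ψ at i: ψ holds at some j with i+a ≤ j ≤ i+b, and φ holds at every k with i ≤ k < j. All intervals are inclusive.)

Need some j in [1,2] with s, and r at every k in [1,j-1].
  j=1: s false.
  j=2: s false.
No j in the window works → until fails.

Does not hold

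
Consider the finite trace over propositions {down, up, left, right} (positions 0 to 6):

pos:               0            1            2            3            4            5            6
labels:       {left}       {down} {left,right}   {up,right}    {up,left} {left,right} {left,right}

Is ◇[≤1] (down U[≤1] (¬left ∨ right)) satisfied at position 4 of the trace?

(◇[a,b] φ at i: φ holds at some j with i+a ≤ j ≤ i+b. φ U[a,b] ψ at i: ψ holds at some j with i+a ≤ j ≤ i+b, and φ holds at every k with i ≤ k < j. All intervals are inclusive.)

Check (down U[≤1] (¬left ∨ right)) at each j in [4,5]:
  j=4: fails
  j=5: holds
Found at j=5 → formula holds.

Yes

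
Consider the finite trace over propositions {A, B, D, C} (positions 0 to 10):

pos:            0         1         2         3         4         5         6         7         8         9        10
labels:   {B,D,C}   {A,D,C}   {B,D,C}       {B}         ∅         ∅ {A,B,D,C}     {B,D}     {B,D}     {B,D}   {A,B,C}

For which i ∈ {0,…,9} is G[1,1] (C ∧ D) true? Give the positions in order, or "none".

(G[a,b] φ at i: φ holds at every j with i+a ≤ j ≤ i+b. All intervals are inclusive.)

Evaluate at each i in [0,9]:
  i=0: ✓ (all of [1,1])
  i=1: ✓ (all of [2,2])
  i=2: ✗ (fails at j=3)
  i=3: ✗ (fails at j=4)
  i=4: ✗ (fails at j=5)
  i=5: ✓ (all of [6,6])
  i=6: ✗ (fails at j=7)
  i=7: ✗ (fails at j=8)
  i=8: ✗ (fails at j=9)
  i=9: ✗ (fails at j=10)

0, 1, 5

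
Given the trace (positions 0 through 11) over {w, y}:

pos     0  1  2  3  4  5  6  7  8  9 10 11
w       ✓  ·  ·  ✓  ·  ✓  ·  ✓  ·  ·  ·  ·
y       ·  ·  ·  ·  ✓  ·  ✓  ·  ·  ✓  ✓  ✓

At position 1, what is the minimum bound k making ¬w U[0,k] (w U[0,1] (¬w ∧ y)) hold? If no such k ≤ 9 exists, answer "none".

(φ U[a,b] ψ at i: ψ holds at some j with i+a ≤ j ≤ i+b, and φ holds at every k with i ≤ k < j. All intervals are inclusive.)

2

Need earliest j ≥ 1 with (w U[0,1] (¬w ∧ y)), and ¬w at every k in [1,j-1].
  j=1: rhs fails.
  j=2: rhs fails.
  j=3: rhs holds; lhs holds on [1,2]. k = 2.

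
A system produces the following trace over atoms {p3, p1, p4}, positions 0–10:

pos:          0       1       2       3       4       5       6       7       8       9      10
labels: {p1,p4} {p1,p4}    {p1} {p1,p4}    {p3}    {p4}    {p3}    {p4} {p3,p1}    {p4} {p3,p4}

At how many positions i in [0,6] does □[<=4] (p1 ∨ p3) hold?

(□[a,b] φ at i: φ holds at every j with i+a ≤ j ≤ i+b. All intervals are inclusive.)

1

Evaluate at each i in [0,6]:
  i=0: ✓ (all of [0,4])
  i=1: ✗ (fails at j=5)
  i=2: ✗ (fails at j=5)
  i=3: ✗ (fails at j=5)
  i=4: ✗ (fails at j=5)
  i=5: ✗ (fails at j=5)
  i=6: ✗ (fails at j=7)
Positions where it holds: {0} → 1.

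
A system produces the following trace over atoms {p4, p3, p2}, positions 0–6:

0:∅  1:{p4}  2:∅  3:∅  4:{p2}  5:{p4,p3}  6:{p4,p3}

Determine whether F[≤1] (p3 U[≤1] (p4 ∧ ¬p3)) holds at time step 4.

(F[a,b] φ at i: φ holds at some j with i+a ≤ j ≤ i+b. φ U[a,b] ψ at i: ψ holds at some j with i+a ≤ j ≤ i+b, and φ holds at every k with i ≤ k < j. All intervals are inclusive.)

False

Check (p3 U[≤1] (p4 ∧ ¬p3)) at each j in [4,5]:
  j=4: fails
  j=5: fails
No position in the window satisfies it → formula fails.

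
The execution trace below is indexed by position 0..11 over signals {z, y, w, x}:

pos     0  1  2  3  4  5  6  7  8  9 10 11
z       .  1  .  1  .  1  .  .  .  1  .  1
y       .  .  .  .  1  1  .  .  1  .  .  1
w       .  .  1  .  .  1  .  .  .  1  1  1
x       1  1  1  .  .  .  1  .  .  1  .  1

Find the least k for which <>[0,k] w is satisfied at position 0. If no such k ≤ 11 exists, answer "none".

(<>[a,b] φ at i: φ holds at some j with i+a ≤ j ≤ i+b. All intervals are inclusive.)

Scan j = 0,1,… for w:
  j=0: fails
  j=1: fails
  j=2: holds
First hit at j=2, so smallest k = 2-0 = 2.

2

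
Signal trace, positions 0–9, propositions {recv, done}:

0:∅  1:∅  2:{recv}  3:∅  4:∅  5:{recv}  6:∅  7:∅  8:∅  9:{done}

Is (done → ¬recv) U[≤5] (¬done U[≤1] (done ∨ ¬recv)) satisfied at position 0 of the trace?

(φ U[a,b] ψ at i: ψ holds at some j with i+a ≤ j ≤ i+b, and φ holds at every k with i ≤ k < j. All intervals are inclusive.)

Need some j in [0,5] with (¬done U[≤1] (done ∨ ¬recv)), and (done → ¬recv) at every k in [0,j-1].
  j=0: (¬done U[≤1] (done ∨ ¬recv)) holds; no prefix to check → satisfied.

True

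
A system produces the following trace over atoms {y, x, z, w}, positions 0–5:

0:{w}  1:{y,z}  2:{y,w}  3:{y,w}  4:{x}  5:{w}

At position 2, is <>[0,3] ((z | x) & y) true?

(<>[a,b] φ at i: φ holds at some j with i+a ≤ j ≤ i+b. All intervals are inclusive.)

Does not hold

Check ((z | x) & y) at each j in [2,5]:
  j=2: false
  j=3: false
  j=4: false
  j=5: false
No position in the window satisfies it → formula fails.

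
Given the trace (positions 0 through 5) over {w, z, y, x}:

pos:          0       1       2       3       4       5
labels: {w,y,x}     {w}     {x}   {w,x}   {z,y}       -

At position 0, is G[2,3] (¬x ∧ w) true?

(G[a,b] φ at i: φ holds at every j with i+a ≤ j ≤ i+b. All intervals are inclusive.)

Check (¬x ∧ w) at every j in [2,3]:
  j=2: false
  j=3: false
Fails at j=2 → formula fails.

No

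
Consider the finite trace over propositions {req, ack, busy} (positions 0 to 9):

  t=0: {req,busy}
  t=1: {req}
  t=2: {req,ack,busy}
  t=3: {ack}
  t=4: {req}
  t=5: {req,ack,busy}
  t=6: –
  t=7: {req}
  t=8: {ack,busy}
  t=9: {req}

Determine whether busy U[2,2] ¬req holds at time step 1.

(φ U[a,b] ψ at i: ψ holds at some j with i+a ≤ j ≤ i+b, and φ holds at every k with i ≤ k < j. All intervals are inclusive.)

Need some j in [3,3] with ¬req, and busy at every k in [1,j-1].
  j=3: ¬req holds, but busy fails at k=1 → not this j.
No j in the window works → until fails.

Does not hold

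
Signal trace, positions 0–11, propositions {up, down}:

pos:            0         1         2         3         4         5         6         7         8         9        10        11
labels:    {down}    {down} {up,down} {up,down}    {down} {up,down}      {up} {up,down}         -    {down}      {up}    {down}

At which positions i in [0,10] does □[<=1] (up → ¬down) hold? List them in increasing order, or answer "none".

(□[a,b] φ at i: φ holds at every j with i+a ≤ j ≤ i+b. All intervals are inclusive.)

Evaluate at each i in [0,10]:
  i=0: ✓ (all of [0,1])
  i=1: ✗ (fails at j=2)
  i=2: ✗ (fails at j=2)
  i=3: ✗ (fails at j=3)
  i=4: ✗ (fails at j=5)
  i=5: ✗ (fails at j=5)
  i=6: ✗ (fails at j=7)
  i=7: ✗ (fails at j=7)
  i=8: ✓ (all of [8,9])
  i=9: ✓ (all of [9,10])
  i=10: ✓ (all of [10,11])

0, 8, 9, 10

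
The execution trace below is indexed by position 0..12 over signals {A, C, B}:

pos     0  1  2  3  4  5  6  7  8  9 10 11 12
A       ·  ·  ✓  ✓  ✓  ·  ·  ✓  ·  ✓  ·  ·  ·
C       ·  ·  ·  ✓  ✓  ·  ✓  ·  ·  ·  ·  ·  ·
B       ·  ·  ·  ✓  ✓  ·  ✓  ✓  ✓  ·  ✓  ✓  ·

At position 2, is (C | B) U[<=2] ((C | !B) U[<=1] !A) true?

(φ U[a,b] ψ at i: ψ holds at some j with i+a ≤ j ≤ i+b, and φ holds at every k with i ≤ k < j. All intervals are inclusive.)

Need some j in [2,4] with ((C | !B) U[<=1] !A), and (C | B) at every k in [2,j-1].
  j=2: ((C | !B) U[<=1] !A) — fails.
  j=3: ((C | !B) U[<=1] !A) — fails.
  j=4: ((C | !B) U[<=1] !A) holds, but (C | B) fails at k=2 → not this j.
No j in the window works → until fails.

False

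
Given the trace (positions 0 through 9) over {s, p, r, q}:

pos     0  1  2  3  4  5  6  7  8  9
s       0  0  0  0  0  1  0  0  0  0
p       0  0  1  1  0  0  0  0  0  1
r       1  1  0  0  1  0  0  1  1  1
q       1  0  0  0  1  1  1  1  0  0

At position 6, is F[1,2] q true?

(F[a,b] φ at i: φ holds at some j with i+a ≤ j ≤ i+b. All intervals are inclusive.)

Holds

Check q at each j in [7,8]:
  j=7: true
  j=8: false
Found at j=7 → formula holds.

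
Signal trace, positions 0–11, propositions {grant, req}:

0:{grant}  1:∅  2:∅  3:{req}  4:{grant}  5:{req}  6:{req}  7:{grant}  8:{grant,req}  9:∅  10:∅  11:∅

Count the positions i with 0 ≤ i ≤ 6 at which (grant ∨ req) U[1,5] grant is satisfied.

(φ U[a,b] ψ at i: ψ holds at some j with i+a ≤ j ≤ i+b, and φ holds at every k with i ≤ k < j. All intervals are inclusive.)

Evaluate at each i in [0,6]:
  i=0: ✗ (lhs fails at k=1 before rhs at j=4)
  i=1: ✗ (lhs fails at k=1 before rhs at j=4)
  i=2: ✗ (lhs fails at k=2 before rhs at j=4)
  i=3: ✓ (rhs at j=4; lhs holds on [3,3])
  i=4: ✓ (rhs at j=7; lhs holds on [4,6])
  i=5: ✓ (rhs at j=7; lhs holds on [5,6])
  i=6: ✓ (rhs at j=7; lhs holds on [6,6])
Positions where it holds: {3, 4, 5, 6} → 4.

4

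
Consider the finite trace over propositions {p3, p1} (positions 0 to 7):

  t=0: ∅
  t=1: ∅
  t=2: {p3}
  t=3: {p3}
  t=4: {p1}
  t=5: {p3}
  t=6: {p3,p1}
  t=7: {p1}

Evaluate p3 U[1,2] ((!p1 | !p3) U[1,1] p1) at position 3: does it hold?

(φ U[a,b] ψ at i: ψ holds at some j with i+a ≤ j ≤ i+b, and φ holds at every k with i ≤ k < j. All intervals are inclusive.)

Need some j in [4,5] with ((!p1 | !p3) U[1,1] p1), and p3 at every k in [3,j-1].
  j=4: ((!p1 | !p3) U[1,1] p1) — fails.
  j=5: ((!p1 | !p3) U[1,1] p1) holds, but p3 fails at k=4 → not this j.
No j in the window works → until fails.

False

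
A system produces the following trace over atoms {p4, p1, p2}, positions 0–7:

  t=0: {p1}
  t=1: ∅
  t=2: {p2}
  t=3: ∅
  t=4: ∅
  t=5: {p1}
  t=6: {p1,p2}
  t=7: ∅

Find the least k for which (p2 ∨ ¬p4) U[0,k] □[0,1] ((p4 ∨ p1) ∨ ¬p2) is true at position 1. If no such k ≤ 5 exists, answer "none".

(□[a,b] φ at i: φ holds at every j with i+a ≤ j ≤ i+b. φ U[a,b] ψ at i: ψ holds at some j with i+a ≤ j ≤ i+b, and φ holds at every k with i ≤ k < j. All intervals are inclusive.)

Need earliest j ≥ 1 with □[0,1] ((p4 ∨ p1) ∨ ¬p2), and (p2 ∨ ¬p4) at every k in [1,j-1].
  j=1: rhs fails.
  j=2: rhs fails.
  j=3: rhs holds; lhs holds on [1,2]. k = 2.

2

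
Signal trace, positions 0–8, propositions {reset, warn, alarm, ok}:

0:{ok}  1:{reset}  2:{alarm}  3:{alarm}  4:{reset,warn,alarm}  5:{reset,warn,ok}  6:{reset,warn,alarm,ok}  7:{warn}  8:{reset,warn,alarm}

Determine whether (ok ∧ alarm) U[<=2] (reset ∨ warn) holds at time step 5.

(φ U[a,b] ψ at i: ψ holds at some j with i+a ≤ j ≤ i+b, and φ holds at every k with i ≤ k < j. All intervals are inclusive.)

Need some j in [5,7] with (reset ∨ warn), and (ok ∧ alarm) at every k in [5,j-1].
  j=5: (reset ∨ warn) holds; no prefix to check → satisfied.

Holds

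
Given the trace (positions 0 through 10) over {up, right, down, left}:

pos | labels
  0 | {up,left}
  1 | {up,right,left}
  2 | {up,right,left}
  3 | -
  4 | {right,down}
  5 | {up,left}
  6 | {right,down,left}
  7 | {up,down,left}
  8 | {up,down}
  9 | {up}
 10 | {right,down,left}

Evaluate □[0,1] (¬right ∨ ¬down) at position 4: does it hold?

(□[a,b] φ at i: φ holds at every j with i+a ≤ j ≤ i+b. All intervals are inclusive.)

Check (¬right ∨ ¬down) at every j in [4,5]:
  j=4: false
  j=5: true
Fails at j=4 → formula fails.

Does not hold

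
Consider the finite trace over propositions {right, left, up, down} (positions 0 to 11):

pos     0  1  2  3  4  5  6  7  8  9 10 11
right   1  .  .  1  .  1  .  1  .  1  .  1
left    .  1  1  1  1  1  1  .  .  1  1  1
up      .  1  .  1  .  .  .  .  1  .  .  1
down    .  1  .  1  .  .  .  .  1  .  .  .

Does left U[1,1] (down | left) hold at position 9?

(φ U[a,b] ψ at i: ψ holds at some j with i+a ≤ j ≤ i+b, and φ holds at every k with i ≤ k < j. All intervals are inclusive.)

Holds

Need some j in [10,10] with (down | left), and left at every k in [9,j-1].
  j=10: (down | left) holds; left holds at every k in [9,9] → satisfied.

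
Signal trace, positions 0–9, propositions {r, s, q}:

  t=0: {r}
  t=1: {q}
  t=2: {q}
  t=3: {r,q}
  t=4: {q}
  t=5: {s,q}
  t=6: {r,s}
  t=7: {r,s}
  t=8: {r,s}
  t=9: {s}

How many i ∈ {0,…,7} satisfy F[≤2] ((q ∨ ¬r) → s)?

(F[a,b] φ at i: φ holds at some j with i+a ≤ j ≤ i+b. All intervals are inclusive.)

Evaluate at each i in [0,7]:
  i=0: ✓ (witness j=0)
  i=1: ✗ (none in [1,3])
  i=2: ✗ (none in [2,4])
  i=3: ✓ (witness j=5)
  i=4: ✓ (witness j=5)
  i=5: ✓ (witness j=5)
  i=6: ✓ (witness j=6)
  i=7: ✓ (witness j=7)
Positions where it holds: {0, 3, 4, 5, 6, 7} → 6.

6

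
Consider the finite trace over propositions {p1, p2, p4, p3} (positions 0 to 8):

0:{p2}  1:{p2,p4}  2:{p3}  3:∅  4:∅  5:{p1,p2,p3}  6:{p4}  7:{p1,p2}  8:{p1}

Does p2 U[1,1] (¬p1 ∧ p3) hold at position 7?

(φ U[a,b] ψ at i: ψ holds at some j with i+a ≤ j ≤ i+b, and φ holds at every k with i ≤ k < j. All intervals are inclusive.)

Need some j in [8,8] with (¬p1 ∧ p3), and p2 at every k in [7,j-1].
  j=8: (¬p1 ∧ p3) false.
No j in the window works → until fails.

Does not hold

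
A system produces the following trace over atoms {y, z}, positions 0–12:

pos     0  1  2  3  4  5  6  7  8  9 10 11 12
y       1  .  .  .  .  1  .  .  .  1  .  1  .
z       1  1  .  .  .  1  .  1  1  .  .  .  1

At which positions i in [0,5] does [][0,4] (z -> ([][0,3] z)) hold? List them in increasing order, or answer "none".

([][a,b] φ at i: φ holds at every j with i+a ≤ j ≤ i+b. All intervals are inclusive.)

none

Evaluate at each i in [0,5]:
  i=0: ✗ (fails at j=0)
  i=1: ✗ (fails at j=1)
  i=2: ✗ (fails at j=5)
  i=3: ✗ (fails at j=5)
  i=4: ✗ (fails at j=5)
  i=5: ✗ (fails at j=5)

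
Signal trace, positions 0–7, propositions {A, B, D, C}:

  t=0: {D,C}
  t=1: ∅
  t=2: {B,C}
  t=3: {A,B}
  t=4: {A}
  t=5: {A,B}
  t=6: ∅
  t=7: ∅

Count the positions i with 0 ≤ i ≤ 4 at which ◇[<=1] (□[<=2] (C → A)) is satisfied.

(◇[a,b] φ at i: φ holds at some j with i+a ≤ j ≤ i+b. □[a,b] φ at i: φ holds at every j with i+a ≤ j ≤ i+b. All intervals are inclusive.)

3

Evaluate at each i in [0,4]:
  i=0: ✗ (none in [0,1])
  i=1: ✗ (none in [1,2])
  i=2: ✓ (witness j=3)
  i=3: ✓ (witness j=3)
  i=4: ✓ (witness j=4)
Positions where it holds: {2, 3, 4} → 3.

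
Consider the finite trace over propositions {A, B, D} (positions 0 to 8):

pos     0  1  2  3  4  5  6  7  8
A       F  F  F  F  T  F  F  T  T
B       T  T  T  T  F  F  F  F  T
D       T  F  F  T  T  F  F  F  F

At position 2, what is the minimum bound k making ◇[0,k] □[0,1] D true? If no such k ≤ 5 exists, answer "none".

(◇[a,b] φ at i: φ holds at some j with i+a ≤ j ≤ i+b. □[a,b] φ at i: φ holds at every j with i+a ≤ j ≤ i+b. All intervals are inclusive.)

1

Scan j = 2,3,… for □[0,1] D:
  j=2: fails
  j=3: holds
First hit at j=3, so smallest k = 3-2 = 1.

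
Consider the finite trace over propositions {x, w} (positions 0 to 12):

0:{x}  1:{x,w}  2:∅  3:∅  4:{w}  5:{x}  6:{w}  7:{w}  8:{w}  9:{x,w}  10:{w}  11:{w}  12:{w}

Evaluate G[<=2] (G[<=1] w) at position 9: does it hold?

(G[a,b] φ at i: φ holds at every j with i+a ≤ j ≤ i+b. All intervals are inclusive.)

Check G[<=1] w at every j in [9,11]:
  j=9: holds on [9,10]
  j=10: holds on [10,11]
  j=11: holds on [11,12]
All positions satisfy it → formula holds.

Yes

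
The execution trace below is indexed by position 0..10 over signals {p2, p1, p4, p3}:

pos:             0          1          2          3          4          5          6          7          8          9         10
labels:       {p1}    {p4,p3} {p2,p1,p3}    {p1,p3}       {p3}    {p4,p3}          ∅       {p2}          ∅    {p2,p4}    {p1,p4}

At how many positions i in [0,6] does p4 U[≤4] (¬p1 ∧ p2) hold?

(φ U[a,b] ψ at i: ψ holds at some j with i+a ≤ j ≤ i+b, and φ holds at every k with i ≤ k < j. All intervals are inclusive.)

Evaluate at each i in [0,6]:
  i=0: ✗ (no rhs in [0,4])
  i=1: ✗ (no rhs in [1,5])
  i=2: ✗ (no rhs in [2,6])
  i=3: ✗ (lhs fails at k=3 before rhs at j=7)
  i=4: ✗ (lhs fails at k=4 before rhs at j=7)
  i=5: ✗ (lhs fails at k=6 before rhs at j=7)
  i=6: ✗ (lhs fails at k=6 before rhs at j=7)
Positions where it holds: {} → 0.

0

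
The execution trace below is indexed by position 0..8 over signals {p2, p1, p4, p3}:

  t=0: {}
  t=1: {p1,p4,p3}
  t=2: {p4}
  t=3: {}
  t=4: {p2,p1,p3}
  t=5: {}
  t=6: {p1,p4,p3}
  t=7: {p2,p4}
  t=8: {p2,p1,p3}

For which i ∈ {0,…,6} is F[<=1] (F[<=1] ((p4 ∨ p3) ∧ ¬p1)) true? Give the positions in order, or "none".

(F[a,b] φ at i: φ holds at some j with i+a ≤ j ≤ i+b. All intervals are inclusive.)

Evaluate at each i in [0,6]:
  i=0: ✓ (witness j=1)
  i=1: ✓ (witness j=1)
  i=2: ✓ (witness j=2)
  i=3: ✗ (none in [3,4])
  i=4: ✗ (none in [4,5])
  i=5: ✓ (witness j=6)
  i=6: ✓ (witness j=6)

0, 1, 2, 5, 6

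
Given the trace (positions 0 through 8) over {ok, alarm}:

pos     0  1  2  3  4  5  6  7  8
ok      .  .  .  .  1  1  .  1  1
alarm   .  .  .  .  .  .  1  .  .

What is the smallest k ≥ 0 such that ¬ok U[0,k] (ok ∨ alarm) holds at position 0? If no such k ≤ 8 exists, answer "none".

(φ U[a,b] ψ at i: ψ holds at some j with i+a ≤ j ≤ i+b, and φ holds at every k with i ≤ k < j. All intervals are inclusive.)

Need earliest j ≥ 0 with (ok ∨ alarm), and ¬ok at every k in [0,j-1].
  j=0: rhs fails.
  j=1: rhs fails.
  j=2: rhs fails.
  j=3: rhs fails.
  j=4: rhs holds; lhs holds on [0,3]. k = 4.

4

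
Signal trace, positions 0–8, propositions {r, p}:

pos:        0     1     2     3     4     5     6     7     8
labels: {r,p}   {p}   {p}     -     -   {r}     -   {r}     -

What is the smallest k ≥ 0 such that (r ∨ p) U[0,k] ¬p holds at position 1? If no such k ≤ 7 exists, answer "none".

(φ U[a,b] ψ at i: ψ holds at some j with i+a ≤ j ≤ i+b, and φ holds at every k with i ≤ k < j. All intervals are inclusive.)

Need earliest j ≥ 1 with ¬p, and (r ∨ p) at every k in [1,j-1].
  j=1: rhs fails.
  j=2: rhs fails.
  j=3: rhs holds; lhs holds on [1,2]. k = 2.

2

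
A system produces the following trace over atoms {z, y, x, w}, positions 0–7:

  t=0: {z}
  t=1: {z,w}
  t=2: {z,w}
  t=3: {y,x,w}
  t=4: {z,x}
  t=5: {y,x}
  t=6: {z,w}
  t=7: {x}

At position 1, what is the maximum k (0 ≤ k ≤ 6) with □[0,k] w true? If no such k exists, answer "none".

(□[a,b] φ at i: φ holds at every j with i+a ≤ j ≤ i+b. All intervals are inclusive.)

2

w must hold from j=1 onward; find where it first fails.
  j=1: holds
  j=2: holds
  j=3: holds
  j=4: fails
Holds on [1,3], so largest k = 2.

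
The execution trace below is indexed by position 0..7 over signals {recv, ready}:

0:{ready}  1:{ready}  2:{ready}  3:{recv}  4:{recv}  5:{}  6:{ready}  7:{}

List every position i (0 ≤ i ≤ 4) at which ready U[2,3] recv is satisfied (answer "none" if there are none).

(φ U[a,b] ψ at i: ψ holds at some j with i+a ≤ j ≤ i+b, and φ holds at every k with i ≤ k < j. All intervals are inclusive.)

0, 1

Evaluate at each i in [0,4]:
  i=0: ✓ (rhs at j=3; lhs holds on [0,2])
  i=1: ✓ (rhs at j=3; lhs holds on [1,2])
  i=2: ✗ (lhs fails at k=3 before rhs at j=4)
  i=3: ✗ (no rhs in [5,6])
  i=4: ✗ (no rhs in [6,7])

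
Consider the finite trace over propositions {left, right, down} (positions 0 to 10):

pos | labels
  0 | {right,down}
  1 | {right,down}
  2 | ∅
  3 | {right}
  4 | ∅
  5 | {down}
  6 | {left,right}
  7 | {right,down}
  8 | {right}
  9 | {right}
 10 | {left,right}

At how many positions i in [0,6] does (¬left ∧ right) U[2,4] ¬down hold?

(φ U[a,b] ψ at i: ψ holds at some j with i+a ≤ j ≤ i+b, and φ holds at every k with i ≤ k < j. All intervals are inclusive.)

Evaluate at each i in [0,6]:
  i=0: ✓ (rhs at j=2; lhs holds on [0,1])
  i=1: ✗ (lhs fails at k=2 before rhs at j=3)
  i=2: ✗ (lhs fails at k=2 before rhs at j=4)
  i=3: ✗ (lhs fails at k=4 before rhs at j=6)
  i=4: ✗ (lhs fails at k=4 before rhs at j=6)
  i=5: ✗ (lhs fails at k=5 before rhs at j=8)
  i=6: ✗ (lhs fails at k=6 before rhs at j=8)
Positions where it holds: {0} → 1.

1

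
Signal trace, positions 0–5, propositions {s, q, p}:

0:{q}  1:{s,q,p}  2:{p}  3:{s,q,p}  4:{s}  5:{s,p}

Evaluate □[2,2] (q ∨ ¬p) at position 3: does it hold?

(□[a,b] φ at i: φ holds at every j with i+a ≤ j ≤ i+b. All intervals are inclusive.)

Check (q ∨ ¬p) at every j in [5,5]:
  j=5: false
Fails at j=5 → formula fails.

Does not hold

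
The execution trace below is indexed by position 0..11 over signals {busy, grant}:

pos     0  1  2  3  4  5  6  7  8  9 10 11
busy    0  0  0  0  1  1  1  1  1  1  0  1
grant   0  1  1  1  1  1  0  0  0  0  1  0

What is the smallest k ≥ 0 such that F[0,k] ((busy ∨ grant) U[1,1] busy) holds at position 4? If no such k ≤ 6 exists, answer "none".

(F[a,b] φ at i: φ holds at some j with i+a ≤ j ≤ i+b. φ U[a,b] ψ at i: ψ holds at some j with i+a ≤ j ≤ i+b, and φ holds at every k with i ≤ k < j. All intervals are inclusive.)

0

Scan j = 4,5,… for ((busy ∨ grant) U[1,1] busy):
  j=4: holds
First hit at j=4, so smallest k = 4-4 = 0.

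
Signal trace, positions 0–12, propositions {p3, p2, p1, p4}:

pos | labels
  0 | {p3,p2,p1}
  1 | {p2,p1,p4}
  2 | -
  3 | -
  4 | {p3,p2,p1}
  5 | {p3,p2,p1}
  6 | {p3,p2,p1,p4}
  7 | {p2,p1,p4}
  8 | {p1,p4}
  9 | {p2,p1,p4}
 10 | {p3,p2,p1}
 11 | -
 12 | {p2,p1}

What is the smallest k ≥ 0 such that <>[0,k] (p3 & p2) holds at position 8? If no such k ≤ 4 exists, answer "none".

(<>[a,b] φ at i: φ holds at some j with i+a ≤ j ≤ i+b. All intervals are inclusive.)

2

Scan j = 8,9,… for (p3 & p2):
  j=8: fails
  j=9: fails
  j=10: holds
First hit at j=10, so smallest k = 10-8 = 2.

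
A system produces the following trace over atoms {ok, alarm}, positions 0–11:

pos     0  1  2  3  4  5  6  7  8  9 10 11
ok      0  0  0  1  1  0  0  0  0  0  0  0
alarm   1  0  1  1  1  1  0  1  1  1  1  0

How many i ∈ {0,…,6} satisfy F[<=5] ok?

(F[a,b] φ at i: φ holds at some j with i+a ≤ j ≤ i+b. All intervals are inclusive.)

Evaluate at each i in [0,6]:
  i=0: ✓ (witness j=3)
  i=1: ✓ (witness j=3)
  i=2: ✓ (witness j=3)
  i=3: ✓ (witness j=3)
  i=4: ✓ (witness j=4)
  i=5: ✗ (none in [5,10])
  i=6: ✗ (none in [6,11])
Positions where it holds: {0, 1, 2, 3, 4} → 5.

5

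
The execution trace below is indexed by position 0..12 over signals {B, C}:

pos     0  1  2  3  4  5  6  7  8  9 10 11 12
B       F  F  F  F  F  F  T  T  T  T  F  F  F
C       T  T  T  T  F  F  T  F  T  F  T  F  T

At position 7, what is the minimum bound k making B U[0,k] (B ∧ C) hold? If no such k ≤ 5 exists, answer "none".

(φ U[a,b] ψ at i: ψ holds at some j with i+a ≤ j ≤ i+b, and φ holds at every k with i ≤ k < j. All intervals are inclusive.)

1

Need earliest j ≥ 7 with (B ∧ C), and B at every k in [7,j-1].
  j=7: rhs fails.
  j=8: rhs holds; lhs holds on [7,7]. k = 1.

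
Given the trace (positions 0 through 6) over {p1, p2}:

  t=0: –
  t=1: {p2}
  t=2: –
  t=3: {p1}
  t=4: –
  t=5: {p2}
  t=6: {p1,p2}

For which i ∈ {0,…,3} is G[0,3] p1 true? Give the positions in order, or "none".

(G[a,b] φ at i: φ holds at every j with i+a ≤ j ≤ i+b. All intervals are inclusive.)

none

Evaluate at each i in [0,3]:
  i=0: ✗ (fails at j=0)
  i=1: ✗ (fails at j=1)
  i=2: ✗ (fails at j=2)
  i=3: ✗ (fails at j=4)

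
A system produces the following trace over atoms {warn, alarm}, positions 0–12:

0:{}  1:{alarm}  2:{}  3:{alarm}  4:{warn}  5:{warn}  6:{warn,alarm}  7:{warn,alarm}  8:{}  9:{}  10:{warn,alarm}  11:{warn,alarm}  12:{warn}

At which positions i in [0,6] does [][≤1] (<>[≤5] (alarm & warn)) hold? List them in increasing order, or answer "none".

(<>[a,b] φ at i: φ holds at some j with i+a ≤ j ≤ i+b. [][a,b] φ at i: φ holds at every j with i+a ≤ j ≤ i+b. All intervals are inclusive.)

1, 2, 3, 4, 5, 6

Evaluate at each i in [0,6]:
  i=0: ✗ (fails at j=0)
  i=1: ✓ (all of [1,2])
  i=2: ✓ (all of [2,3])
  i=3: ✓ (all of [3,4])
  i=4: ✓ (all of [4,5])
  i=5: ✓ (all of [5,6])
  i=6: ✓ (all of [6,7])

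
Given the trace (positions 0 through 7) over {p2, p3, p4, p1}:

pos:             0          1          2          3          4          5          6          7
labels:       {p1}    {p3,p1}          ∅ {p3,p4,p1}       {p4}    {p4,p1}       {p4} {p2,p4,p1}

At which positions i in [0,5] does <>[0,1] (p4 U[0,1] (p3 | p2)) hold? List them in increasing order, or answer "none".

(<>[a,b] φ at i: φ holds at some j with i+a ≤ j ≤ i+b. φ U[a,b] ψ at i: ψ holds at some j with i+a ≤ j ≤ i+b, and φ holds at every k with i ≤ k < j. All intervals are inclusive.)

Evaluate at each i in [0,5]:
  i=0: ✓ (witness j=1)
  i=1: ✓ (witness j=1)
  i=2: ✓ (witness j=3)
  i=3: ✓ (witness j=3)
  i=4: ✗ (none in [4,5])
  i=5: ✓ (witness j=6)

0, 1, 2, 3, 5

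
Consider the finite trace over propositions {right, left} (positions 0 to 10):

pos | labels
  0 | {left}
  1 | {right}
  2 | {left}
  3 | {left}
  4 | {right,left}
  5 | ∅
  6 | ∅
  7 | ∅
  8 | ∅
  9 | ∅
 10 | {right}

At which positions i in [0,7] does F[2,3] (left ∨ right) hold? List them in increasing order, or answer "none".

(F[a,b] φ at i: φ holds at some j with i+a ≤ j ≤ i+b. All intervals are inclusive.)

0, 1, 2, 7

Evaluate at each i in [0,7]:
  i=0: ✓ (witness j=2)
  i=1: ✓ (witness j=3)
  i=2: ✓ (witness j=4)
  i=3: ✗ (none in [5,6])
  i=4: ✗ (none in [6,7])
  i=5: ✗ (none in [7,8])
  i=6: ✗ (none in [8,9])
  i=7: ✓ (witness j=10)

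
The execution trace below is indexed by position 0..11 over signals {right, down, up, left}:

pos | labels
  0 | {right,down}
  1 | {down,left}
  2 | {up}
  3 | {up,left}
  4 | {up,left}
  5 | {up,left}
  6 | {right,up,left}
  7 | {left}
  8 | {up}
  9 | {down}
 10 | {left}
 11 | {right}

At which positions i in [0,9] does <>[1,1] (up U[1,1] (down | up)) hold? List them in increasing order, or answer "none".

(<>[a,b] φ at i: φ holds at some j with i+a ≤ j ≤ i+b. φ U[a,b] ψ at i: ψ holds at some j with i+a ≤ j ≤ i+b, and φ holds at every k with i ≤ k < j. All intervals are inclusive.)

1, 2, 3, 4, 7

Evaluate at each i in [0,9]:
  i=0: ✗ (none in [1,1])
  i=1: ✓ (witness j=2)
  i=2: ✓ (witness j=3)
  i=3: ✓ (witness j=4)
  i=4: ✓ (witness j=5)
  i=5: ✗ (none in [6,6])
  i=6: ✗ (none in [7,7])
  i=7: ✓ (witness j=8)
  i=8: ✗ (none in [9,9])
  i=9: ✗ (none in [10,10])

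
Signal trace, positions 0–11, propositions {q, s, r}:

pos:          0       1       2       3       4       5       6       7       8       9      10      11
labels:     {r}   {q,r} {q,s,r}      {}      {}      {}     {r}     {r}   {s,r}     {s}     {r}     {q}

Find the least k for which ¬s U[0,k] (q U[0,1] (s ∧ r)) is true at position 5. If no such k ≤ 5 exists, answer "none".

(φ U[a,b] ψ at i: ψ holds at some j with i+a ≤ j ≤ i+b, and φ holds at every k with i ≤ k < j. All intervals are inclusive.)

3

Need earliest j ≥ 5 with (q U[0,1] (s ∧ r)), and ¬s at every k in [5,j-1].
  j=5: rhs fails.
  j=6: rhs fails.
  j=7: rhs fails.
  j=8: rhs holds; lhs holds on [5,7]. k = 3.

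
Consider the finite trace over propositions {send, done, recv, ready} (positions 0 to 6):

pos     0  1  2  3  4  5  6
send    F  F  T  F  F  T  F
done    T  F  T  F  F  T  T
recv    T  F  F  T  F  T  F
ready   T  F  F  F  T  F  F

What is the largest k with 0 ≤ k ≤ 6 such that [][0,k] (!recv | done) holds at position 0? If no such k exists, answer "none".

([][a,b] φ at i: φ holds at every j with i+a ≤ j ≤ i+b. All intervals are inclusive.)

(!recv | done) must hold from j=0 onward; find where it first fails.
  j=0: holds
  j=1: holds
  j=2: holds
  j=3: fails
Holds on [0,2], so largest k = 2.

2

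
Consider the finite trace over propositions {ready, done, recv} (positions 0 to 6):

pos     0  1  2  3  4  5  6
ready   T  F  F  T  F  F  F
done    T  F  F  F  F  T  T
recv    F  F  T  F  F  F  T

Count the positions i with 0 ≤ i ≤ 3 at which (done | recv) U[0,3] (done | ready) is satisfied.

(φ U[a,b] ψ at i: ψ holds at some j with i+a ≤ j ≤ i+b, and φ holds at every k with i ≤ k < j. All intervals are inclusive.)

Evaluate at each i in [0,3]:
  i=0: ✓ (rhs at j=0)
  i=1: ✗ (lhs fails at k=1 before rhs at j=3)
  i=2: ✓ (rhs at j=3; lhs holds on [2,2])
  i=3: ✓ (rhs at j=3)
Positions where it holds: {0, 2, 3} → 3.

3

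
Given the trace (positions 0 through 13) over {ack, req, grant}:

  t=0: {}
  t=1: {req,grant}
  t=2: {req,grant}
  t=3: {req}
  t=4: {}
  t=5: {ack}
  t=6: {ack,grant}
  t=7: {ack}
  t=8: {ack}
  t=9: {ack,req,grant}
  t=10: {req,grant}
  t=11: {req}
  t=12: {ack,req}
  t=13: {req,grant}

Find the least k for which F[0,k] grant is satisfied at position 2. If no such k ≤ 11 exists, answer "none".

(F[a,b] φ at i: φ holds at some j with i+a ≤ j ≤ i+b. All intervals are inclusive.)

Scan j = 2,3,… for grant:
  j=2: holds
First hit at j=2, so smallest k = 2-2 = 0.

0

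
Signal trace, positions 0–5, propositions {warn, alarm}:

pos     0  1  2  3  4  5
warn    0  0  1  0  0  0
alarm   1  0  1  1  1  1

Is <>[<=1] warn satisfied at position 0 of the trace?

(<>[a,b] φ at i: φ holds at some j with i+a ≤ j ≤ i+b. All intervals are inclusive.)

Check warn at each j in [0,1]:
  j=0: false
  j=1: false
No position in the window satisfies it → formula fails.

No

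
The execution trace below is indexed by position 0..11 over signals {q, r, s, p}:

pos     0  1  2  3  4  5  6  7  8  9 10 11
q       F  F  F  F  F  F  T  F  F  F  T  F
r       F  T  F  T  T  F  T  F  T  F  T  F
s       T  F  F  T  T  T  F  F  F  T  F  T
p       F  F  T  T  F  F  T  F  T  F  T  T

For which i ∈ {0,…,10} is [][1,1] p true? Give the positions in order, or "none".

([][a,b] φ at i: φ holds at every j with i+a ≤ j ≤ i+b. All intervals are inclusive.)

Evaluate at each i in [0,10]:
  i=0: ✗ (fails at j=1)
  i=1: ✓ (all of [2,2])
  i=2: ✓ (all of [3,3])
  i=3: ✗ (fails at j=4)
  i=4: ✗ (fails at j=5)
  i=5: ✓ (all of [6,6])
  i=6: ✗ (fails at j=7)
  i=7: ✓ (all of [8,8])
  i=8: ✗ (fails at j=9)
  i=9: ✓ (all of [10,10])
  i=10: ✓ (all of [11,11])

1, 2, 5, 7, 9, 10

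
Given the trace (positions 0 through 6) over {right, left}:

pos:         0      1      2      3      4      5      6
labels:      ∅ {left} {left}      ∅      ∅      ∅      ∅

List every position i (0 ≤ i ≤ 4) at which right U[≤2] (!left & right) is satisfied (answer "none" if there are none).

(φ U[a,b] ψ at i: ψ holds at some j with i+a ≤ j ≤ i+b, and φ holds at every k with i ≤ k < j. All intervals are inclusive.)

none

Evaluate at each i in [0,4]:
  i=0: ✗ (no rhs in [0,2])
  i=1: ✗ (no rhs in [1,3])
  i=2: ✗ (no rhs in [2,4])
  i=3: ✗ (no rhs in [3,5])
  i=4: ✗ (no rhs in [4,6])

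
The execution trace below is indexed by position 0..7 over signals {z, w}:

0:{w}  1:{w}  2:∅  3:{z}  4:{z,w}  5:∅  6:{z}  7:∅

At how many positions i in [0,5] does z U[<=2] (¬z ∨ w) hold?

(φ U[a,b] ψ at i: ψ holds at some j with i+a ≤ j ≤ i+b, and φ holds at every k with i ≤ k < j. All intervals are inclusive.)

Evaluate at each i in [0,5]:
  i=0: ✓ (rhs at j=0)
  i=1: ✓ (rhs at j=1)
  i=2: ✓ (rhs at j=2)
  i=3: ✓ (rhs at j=4; lhs holds on [3,3])
  i=4: ✓ (rhs at j=4)
  i=5: ✓ (rhs at j=5)
Positions where it holds: {0, 1, 2, 3, 4, 5} → 6.

6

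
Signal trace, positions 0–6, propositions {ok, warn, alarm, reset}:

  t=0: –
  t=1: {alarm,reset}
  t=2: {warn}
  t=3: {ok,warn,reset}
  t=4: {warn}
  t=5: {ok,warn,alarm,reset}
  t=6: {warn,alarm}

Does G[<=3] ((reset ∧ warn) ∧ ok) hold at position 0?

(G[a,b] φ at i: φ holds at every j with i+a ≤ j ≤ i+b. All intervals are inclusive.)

Check ((reset ∧ warn) ∧ ok) at every j in [0,3]:
  j=0: false
  j=1: false
  j=2: false
  j=3: true
Fails at j=0 → formula fails.

No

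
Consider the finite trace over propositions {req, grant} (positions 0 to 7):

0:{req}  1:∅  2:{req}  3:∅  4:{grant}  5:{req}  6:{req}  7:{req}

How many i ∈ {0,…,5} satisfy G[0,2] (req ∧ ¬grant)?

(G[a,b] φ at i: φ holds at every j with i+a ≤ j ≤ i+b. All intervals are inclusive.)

1

Evaluate at each i in [0,5]:
  i=0: ✗ (fails at j=1)
  i=1: ✗ (fails at j=1)
  i=2: ✗ (fails at j=3)
  i=3: ✗ (fails at j=3)
  i=4: ✗ (fails at j=4)
  i=5: ✓ (all of [5,7])
Positions where it holds: {5} → 1.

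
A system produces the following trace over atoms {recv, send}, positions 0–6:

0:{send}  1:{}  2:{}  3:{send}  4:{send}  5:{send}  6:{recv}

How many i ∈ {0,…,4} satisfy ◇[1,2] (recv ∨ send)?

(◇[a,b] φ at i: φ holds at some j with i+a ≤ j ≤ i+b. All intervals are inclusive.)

Evaluate at each i in [0,4]:
  i=0: ✗ (none in [1,2])
  i=1: ✓ (witness j=3)
  i=2: ✓ (witness j=3)
  i=3: ✓ (witness j=4)
  i=4: ✓ (witness j=5)
Positions where it holds: {1, 2, 3, 4} → 4.

4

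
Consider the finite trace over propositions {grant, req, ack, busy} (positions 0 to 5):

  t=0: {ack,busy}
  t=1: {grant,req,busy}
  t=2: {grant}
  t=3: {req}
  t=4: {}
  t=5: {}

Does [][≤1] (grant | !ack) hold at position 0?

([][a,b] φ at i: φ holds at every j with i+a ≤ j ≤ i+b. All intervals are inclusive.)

No

Check (grant | !ack) at every j in [0,1]:
  j=0: false
  j=1: true
Fails at j=0 → formula fails.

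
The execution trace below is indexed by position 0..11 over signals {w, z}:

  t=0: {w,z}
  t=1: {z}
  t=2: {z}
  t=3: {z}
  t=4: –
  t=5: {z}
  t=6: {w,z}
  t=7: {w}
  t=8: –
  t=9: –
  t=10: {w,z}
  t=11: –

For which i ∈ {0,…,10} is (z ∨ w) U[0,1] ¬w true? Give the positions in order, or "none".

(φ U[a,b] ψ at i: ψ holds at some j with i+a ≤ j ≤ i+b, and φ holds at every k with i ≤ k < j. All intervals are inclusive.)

0, 1, 2, 3, 4, 5, 7, 8, 9, 10

Evaluate at each i in [0,10]:
  i=0: ✓ (rhs at j=1; lhs holds on [0,0])
  i=1: ✓ (rhs at j=1)
  i=2: ✓ (rhs at j=2)
  i=3: ✓ (rhs at j=3)
  i=4: ✓ (rhs at j=4)
  i=5: ✓ (rhs at j=5)
  i=6: ✗ (no rhs in [6,7])
  i=7: ✓ (rhs at j=8; lhs holds on [7,7])
  i=8: ✓ (rhs at j=8)
  i=9: ✓ (rhs at j=9)
  i=10: ✓ (rhs at j=11; lhs holds on [10,10])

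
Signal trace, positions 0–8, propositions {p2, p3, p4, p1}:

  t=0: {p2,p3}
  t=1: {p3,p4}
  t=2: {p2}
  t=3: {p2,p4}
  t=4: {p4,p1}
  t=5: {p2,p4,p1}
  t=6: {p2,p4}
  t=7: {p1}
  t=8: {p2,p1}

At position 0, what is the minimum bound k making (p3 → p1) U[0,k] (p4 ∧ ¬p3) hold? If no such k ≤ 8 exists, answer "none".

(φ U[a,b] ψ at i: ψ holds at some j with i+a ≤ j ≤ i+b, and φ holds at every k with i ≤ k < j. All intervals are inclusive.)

Need earliest j ≥ 0 with (p4 ∧ ¬p3), and (p3 → p1) at every k in [0,j-1].
  j=0: rhs fails.
  j=1: rhs fails.
  j=2: rhs fails.
  j=3: rhs holds but lhs fails at k=0.
  j=4: rhs holds but lhs fails at k=0.
  j=5: rhs holds but lhs fails at k=0.
  j=6: rhs holds but lhs fails at k=0.
  j=7: rhs fails.
  j=8: rhs fails.
No witness within the range → none.

none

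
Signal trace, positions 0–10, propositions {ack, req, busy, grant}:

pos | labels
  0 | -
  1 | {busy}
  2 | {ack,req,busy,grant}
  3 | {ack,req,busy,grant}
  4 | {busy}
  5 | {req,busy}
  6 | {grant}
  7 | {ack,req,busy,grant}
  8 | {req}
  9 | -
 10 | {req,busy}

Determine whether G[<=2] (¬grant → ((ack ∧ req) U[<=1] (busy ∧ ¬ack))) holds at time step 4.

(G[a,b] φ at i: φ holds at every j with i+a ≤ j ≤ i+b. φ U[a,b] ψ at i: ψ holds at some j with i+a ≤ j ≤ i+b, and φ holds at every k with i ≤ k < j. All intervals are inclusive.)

Check (¬grant → ((ack ∧ req) U[<=1] (busy ∧ ¬ack))) at every j in [4,6]:
  j=4: antecedent true; consequent holds → ✓
  j=5: antecedent true; consequent holds → ✓
  j=6: antecedent false → ✓
All positions satisfy it → formula holds.

True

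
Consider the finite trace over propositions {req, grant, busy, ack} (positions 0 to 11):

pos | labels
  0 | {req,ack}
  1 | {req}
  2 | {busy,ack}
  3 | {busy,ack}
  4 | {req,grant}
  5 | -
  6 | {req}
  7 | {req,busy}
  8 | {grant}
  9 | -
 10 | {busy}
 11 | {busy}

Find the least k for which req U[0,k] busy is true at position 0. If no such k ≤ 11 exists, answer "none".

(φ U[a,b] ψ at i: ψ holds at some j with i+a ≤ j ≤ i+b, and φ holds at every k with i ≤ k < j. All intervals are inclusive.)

Need earliest j ≥ 0 with busy, and req at every k in [0,j-1].
  j=0: rhs fails.
  j=1: rhs fails.
  j=2: rhs holds; lhs holds on [0,1]. k = 2.

2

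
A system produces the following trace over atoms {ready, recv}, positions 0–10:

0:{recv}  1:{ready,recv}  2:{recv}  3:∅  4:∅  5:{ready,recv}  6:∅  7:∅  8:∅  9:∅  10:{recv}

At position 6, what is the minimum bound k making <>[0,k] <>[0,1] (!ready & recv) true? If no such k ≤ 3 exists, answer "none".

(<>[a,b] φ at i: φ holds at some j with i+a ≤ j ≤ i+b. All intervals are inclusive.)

Scan j = 6,7,… for <>[0,1] (!ready & recv):
  j=6: fails
  j=7: fails
  j=8: fails
  j=9: holds
First hit at j=9, so smallest k = 9-6 = 3.

3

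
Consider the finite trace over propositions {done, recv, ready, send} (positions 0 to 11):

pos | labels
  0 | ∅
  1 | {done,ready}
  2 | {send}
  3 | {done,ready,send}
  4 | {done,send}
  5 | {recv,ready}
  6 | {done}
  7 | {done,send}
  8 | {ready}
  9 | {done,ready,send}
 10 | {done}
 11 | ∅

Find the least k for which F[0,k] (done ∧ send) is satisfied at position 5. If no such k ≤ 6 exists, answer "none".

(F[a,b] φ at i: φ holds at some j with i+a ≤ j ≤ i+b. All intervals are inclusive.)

2

Scan j = 5,6,… for (done ∧ send):
  j=5: fails
  j=6: fails
  j=7: holds
First hit at j=7, so smallest k = 7-5 = 2.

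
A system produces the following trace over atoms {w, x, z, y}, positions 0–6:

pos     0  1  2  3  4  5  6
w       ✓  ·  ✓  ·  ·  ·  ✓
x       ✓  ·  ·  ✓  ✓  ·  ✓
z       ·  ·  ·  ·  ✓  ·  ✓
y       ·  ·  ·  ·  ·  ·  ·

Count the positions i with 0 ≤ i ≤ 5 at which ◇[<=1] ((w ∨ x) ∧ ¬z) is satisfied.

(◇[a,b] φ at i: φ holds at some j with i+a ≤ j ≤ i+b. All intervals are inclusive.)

4

Evaluate at each i in [0,5]:
  i=0: ✓ (witness j=0)
  i=1: ✓ (witness j=2)
  i=2: ✓ (witness j=2)
  i=3: ✓ (witness j=3)
  i=4: ✗ (none in [4,5])
  i=5: ✗ (none in [5,6])
Positions where it holds: {0, 1, 2, 3} → 4.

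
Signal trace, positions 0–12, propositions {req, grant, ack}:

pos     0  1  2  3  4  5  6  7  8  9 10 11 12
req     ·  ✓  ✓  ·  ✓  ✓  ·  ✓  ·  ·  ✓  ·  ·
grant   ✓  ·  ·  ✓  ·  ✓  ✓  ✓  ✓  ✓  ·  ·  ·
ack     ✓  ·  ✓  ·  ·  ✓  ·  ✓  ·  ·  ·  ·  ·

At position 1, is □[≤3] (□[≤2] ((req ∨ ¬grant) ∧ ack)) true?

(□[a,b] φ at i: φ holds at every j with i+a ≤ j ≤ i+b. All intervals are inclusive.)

Does not hold

Check □[≤2] ((req ∨ ¬grant) ∧ ack) at every j in [1,4]:
  j=1: fails at 1
  j=2: fails at 3
  j=3: fails at 3
  j=4: fails at 4
Fails at j=1 → formula fails.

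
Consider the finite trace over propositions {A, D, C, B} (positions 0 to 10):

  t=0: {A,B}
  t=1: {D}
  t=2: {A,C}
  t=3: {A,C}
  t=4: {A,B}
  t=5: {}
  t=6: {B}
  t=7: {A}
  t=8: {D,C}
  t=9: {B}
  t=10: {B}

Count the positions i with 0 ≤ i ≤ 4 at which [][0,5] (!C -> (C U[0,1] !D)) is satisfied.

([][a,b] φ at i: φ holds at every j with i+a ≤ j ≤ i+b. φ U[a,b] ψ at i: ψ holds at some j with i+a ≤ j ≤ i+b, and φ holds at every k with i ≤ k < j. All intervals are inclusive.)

Evaluate at each i in [0,4]:
  i=0: ✗ (fails at j=1)
  i=1: ✗ (fails at j=1)
  i=2: ✓ (all of [2,7])
  i=3: ✓ (all of [3,8])
  i=4: ✓ (all of [4,9])
Positions where it holds: {2, 3, 4} → 3.

3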